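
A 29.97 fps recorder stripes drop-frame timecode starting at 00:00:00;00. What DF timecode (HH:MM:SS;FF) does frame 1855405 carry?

Each 10-minute DF block holds 10 × 60 × 30 − 9 × 2 = 17982 frames. 1855405 ÷ 17982 → 103 full blocks, remainder 3259.
Within the partial block the first minute is 1800 frames and each further minute 1798, so 1 further minute boundary passed. Total skipped labels = 18 × 103 + 2 × 1 = 1856.
Non-drop label index = 1855405 + 1856 = 1857261; at 30 labels/s that is 17:11:48:21, i.e. DF 17:11:48;21.

17:11:48;21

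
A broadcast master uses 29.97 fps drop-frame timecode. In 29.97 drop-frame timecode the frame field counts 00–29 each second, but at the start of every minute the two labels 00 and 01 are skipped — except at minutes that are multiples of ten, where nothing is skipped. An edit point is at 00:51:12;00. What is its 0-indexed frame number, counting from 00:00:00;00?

As if non-drop at 30 labels/s: (0 × 3600 + 51 × 60 + 12) × 30 + 0 = 92160.
Minute boundaries passed: 51; those not divisible by 10: 51 − 5 = 46; dropped labels = 2 × 46 = 92.
Actual frame index = 92160 − 92 = 92068.

92068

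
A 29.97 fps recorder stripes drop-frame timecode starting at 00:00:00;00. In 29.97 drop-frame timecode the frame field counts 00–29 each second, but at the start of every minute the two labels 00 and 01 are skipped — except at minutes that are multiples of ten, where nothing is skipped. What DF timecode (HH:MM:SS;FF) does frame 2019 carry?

Each 10-minute DF block holds 10 × 60 × 30 − 9 × 2 = 17982 frames. 2019 ÷ 17982 → 0 full blocks, remainder 2019.
Within the partial block the first minute is 1800 frames and each further minute 1798, so 1 further minute boundary passed. Total skipped labels = 18 × 0 + 2 × 1 = 2.
Non-drop label index = 2019 + 2 = 2021; at 30 labels/s that is 00:01:07:11, i.e. DF 00:01:07;11.

00:01:07;11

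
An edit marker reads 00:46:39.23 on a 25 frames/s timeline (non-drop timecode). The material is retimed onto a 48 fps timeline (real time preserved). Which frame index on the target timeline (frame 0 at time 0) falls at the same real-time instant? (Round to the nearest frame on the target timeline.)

frame 134396

Source frame index: (0×3600 + 46×60 + 39) × 25 + 23 = 69998.
Real time: 69998 / (25) = 69998/25 s.
Target frame: (69998/25) × (48) = 3359904/25 ≈ 134396.160 → 134396.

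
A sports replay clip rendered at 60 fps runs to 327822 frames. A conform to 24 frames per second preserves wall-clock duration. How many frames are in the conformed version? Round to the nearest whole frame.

Frames at target rate = 327822 × (24) / (60) = 655644/5 ≈ 131128.800.
Nearest whole frame: 131129.

131129 frames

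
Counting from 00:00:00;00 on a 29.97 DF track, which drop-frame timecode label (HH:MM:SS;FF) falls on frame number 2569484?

Ten DF minutes hold 17982 frames, so frame 2569484 lies in block 142 (frames 2553444–2571425) with 16040 frames into that block.
The block's first minute is 1800 frames and the rest 1798 each; 16040 frames reaches minute 8, so 142 × 18 + 8 × 2 = 2572 labels have been skipped so far.
Adding those back, label number 2569484 + 2572 = 2572056 at 30 labels/s is 85735 s + 6 f = 23 h 48 min 55 s frame 6, i.e. 23:48:55;06.

23:48:55;06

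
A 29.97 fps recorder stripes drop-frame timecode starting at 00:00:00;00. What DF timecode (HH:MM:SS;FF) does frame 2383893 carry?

Ten DF minutes hold 17982 frames, so frame 2383893 lies in block 132 (frames 2373624–2391605) with 10269 frames into that block.
The block's first minute is 1800 frames and the rest 1798 each; 10269 frames reaches minute 5, so 132 × 18 + 5 × 2 = 2386 labels have been skipped so far.
Adding those back, label number 2383893 + 2386 = 2386279 at 30 labels/s is 79542 s + 19 f = 22 h 5 min 42 s frame 19, i.e. 22:05:42;19.

22:05:42;19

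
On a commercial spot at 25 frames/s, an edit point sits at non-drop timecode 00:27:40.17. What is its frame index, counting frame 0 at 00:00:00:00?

frame 41517

Total seconds to the label: (0 × 3600 + 27 × 60 + 40) = 1660.
Frame index = 1660 × 25 + 17 = 41517.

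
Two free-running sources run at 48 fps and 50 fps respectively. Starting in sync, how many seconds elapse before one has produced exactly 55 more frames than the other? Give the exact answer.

The gap grows by |50 − 48| = 2 frames per second.
Time for a 55-frame gap: 55 ÷ (2) = 27.5 s.

27.5 seconds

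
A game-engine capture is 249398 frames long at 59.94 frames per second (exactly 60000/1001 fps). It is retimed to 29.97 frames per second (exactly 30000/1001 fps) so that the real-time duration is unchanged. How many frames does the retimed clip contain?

124699 frames

Target frames = source frames × (target rate / source rate) = 249398 × (30000/1001)/(60000/1001) = 249398 × 1/2 = 124699.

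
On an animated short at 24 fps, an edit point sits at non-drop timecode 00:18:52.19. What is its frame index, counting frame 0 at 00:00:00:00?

frame 27187

Total seconds to the label: (0 × 3600 + 18 × 60 + 52) = 1132.
Frame index = 1132 × 24 + 19 = 27187.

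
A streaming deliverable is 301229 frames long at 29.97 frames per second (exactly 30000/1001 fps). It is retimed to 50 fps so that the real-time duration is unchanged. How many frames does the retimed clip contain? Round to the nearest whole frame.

Frames at target rate = 301229 × (50) / (30000/1001) = 301530229/600 ≈ 502550.382.
Nearest whole frame: 502550.

502550 frames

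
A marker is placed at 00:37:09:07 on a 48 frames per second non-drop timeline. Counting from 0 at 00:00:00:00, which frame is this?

Total seconds to the label: (0 × 3600 + 37 × 60 + 9) = 2229.
Frame index = 2229 × 48 + 7 = 106999.

106999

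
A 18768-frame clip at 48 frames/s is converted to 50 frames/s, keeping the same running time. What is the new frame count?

Target frames = source frames × (target rate / source rate) = 18768 × (50)/(48) = 18768 × 25/24 = 19550.

19550 frames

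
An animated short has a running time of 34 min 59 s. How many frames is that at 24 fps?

50376 frames

34 min 59 s = 2099 s.
Frames = 2099 × 24 = 50376.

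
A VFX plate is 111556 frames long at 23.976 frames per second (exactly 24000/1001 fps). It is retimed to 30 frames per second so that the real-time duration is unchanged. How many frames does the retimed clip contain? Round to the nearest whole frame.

139584 frames

Frames at target rate = 111556 × (30) / (24000/1001) = 27916889/200 ≈ 139584.445.
Nearest whole frame: 139584.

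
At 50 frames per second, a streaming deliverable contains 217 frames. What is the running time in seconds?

Running time = 217 / (50) = 4.34 s.

4.34 seconds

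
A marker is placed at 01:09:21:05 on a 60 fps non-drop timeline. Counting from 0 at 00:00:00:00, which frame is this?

frame 249665

Total seconds to the label: (1 × 3600 + 9 × 60 + 21) = 4161.
Frame index = 4161 × 60 + 5 = 249665.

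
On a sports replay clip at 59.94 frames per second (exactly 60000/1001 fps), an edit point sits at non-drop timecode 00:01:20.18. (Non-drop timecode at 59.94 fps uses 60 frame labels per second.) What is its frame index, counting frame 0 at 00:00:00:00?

frame 4818

Total seconds to the label: (0 × 3600 + 1 × 60 + 20) = 80.
Frame index = 80 × 60 + 18 = 4818.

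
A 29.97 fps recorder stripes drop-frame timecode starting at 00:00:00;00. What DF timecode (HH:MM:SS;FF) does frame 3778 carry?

Ten DF minutes hold 17982 frames, so frame 3778 lies in block 0 (frames 0–17981) with 3778 frames into that block.
The block's first minute is 1800 frames and the rest 1798 each; 3778 frames reaches minute 2, so 0 × 18 + 2 × 2 = 4 labels have been skipped so far.
Adding those back, label number 3778 + 4 = 3782 at 30 labels/s is 126 s + 2 f = 0 h 2 min 6 s frame 2, i.e. 00:02:06;02.

00:02:06;02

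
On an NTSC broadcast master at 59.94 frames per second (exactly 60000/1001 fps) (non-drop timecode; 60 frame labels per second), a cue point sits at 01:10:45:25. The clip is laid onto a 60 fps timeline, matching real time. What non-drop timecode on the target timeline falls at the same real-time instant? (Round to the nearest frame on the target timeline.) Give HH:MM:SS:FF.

01:10:49:40

Source frame index: (1×3600 + 10×60 + 45) × 60 + 25 = 254725.
Real time: 254725 / (60000/1001) = 10199189/2400 s.
Target frame: (10199189/2400) × (60) = 10199189/40 ≈ 254979.725 → 254980.
At 60 labels/s: frame 254980 → 01:10:49:40.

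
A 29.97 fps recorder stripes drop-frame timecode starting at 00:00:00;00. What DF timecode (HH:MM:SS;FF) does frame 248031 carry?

02:17:55;29

Each 10-minute DF block holds 10 × 60 × 30 − 9 × 2 = 17982 frames. 248031 ÷ 17982 → 13 full blocks, remainder 14265.
Within the partial block the first minute is 1800 frames and each further minute 1798, so 7 further minute boundaries passed. Total skipped labels = 18 × 13 + 2 × 7 = 248.
Non-drop label index = 248031 + 248 = 248279; at 30 labels/s that is 02:17:55:29, i.e. DF 02:17:55;29.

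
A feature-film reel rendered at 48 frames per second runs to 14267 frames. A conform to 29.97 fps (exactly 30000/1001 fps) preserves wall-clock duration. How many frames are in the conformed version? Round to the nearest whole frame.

Frames at target rate = 14267 × (30000/1001) / (48) = 810625/91 ≈ 8907.967.
Nearest whole frame: 8908.

8908 frames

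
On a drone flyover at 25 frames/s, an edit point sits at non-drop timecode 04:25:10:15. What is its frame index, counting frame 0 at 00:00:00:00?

frame 397765

Total seconds to the label: (4 × 3600 + 25 × 60 + 10) = 15910.
Frame index = 15910 × 25 + 15 = 397765.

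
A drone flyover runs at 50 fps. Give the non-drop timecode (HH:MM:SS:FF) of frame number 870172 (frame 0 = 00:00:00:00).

870172 ÷ 50 = 17403 full seconds, remainder 22 frames.
17403 s = 4 h 50 min 3 s.
Timecode: 04:50:03:22.

04:50:03:22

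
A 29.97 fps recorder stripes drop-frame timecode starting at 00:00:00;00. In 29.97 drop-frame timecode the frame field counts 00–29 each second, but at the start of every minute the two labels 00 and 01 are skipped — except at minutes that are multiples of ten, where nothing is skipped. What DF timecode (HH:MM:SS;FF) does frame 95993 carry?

00:53:22;29

Each 10-minute DF block holds 10 × 60 × 30 − 9 × 2 = 17982 frames. 95993 ÷ 17982 → 5 full blocks, remainder 6083.
Within the partial block the first minute is 1800 frames and each further minute 1798, so 3 further minute boundaries passed. Total skipped labels = 18 × 5 + 2 × 3 = 96.
Non-drop label index = 95993 + 96 = 96089; at 30 labels/s that is 00:53:22:29, i.e. DF 00:53:22;29.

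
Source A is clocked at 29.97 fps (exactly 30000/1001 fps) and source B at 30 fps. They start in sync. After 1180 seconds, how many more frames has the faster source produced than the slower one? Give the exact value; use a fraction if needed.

35400/1001 frames

A emits 30000/1001 × 1180 = 35400000/1001 frames; B emits 30 × 1180 = 35400.
Difference = 35400/1001 frames (≈ 35.3646); B is ahead of A.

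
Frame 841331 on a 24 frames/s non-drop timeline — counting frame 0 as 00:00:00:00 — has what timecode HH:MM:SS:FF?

09:44:15:11

841331 ÷ 24 = 35055 full seconds, remainder 11 frames.
35055 s = 9 h 44 min 15 s.
Timecode: 09:44:15:11.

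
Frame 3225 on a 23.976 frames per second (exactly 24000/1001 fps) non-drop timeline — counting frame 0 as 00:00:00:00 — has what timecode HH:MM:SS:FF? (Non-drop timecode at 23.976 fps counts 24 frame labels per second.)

00:02:14:09

3225 ÷ 24 = 134 full seconds, remainder 9 frames.
134 s = 0 h 2 min 14 s.
Timecode: 00:02:14:09.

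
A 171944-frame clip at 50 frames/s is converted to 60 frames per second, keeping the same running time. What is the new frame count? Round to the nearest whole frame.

206333 frames

Frames at target rate = 171944 × (60) / (50) = 1031664/5 ≈ 206332.800.
Nearest whole frame: 206333.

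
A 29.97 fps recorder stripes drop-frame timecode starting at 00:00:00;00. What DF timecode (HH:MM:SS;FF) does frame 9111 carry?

Ten DF minutes hold 17982 frames, so frame 9111 lies in block 0 (frames 0–17981) with 9111 frames into that block.
The block's first minute is 1800 frames and the rest 1798 each; 9111 frames reaches minute 5, so 0 × 18 + 5 × 2 = 10 labels have been skipped so far.
Adding those back, label number 9111 + 10 = 9121 at 30 labels/s is 304 s + 1 f = 0 h 5 min 4 s frame 1, i.e. 00:05:04;01.

00:05:04;01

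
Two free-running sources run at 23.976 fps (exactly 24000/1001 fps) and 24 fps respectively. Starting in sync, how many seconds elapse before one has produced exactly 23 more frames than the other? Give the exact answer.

The gap grows by |24 − 24000/1001| = 24/1001 frames per second.
Time for a 23-frame gap: 23 ÷ (24/1001) = 23023/24 s.

23023/24 seconds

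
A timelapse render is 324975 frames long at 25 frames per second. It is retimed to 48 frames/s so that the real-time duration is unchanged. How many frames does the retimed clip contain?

623952 frames

Target frames = source frames × (target rate / source rate) = 324975 × (48)/(25) = 324975 × 48/25 = 623952.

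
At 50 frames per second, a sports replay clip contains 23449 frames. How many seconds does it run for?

468.98 seconds

Running time = 23449 / (50) = 468.98 s.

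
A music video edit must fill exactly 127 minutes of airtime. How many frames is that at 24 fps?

182880 frames

127 min = 7620 s.
Frames = 7620 × 24 = 182880.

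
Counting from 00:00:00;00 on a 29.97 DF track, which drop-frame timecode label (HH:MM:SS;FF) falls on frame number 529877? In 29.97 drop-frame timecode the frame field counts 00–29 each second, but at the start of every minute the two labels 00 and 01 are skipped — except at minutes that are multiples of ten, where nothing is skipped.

04:54:40;07

Each 10-minute DF block holds 10 × 60 × 30 − 9 × 2 = 17982 frames. 529877 ÷ 17982 → 29 full blocks, remainder 8399.
Within the partial block the first minute is 1800 frames and each further minute 1798, so 4 further minute boundaries passed. Total skipped labels = 18 × 29 + 2 × 4 = 530.
Non-drop label index = 529877 + 530 = 530407; at 30 labels/s that is 04:54:40:07, i.e. DF 04:54:40;07.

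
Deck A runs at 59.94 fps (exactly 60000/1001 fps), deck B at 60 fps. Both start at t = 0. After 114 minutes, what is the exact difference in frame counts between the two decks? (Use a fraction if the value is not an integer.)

410400/1001 frames

114 min = 6840 s.
A emits 60000/1001 × 6840 = 410400000/1001 frames; B emits 60 × 6840 = 410400.
Difference = 410400/1001 frames (≈ 409.9900); B is ahead of A.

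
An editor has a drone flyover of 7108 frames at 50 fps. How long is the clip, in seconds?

Running time = 7108 / (50) = 142.16 s.

142.16 seconds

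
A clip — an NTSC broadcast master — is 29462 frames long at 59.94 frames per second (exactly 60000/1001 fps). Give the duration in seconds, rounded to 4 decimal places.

Running time = 29462 × 1001/60000 = 14745731/30000 s ≈ 491.5244 s.

491.5244 seconds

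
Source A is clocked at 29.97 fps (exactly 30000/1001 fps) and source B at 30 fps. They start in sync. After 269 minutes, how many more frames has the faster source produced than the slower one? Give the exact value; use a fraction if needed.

269 min = 16140 s.
A emits 30000/1001 × 16140 = 484200000/1001 frames; B emits 30 × 16140 = 484200.
Difference = 484200/1001 frames (≈ 483.7163); B is ahead of A.

484200/1001 frames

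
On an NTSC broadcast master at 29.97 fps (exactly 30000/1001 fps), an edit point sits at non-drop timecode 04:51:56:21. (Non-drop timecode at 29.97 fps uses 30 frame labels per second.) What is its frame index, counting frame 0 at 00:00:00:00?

frame 525501

Total seconds to the label: (4 × 3600 + 51 × 60 + 56) = 17516.
Frame index = 17516 × 30 + 21 = 525501.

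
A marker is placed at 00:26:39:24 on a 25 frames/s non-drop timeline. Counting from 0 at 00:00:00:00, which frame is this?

Total seconds to the label: (0 × 3600 + 26 × 60 + 39) = 1599.
Frame index = 1599 × 25 + 24 = 39999.

39999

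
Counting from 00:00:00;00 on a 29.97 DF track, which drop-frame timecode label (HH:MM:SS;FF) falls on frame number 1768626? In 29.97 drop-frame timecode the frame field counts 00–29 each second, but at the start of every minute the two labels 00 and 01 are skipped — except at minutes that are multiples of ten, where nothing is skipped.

Each 10-minute DF block holds 10 × 60 × 30 − 9 × 2 = 17982 frames. 1768626 ÷ 17982 → 98 full blocks, remainder 6390.
Within the partial block the first minute is 1800 frames and each further minute 1798, so 3 further minute boundaries passed. Total skipped labels = 18 × 98 + 2 × 3 = 1770.
Non-drop label index = 1768626 + 1770 = 1770396; at 30 labels/s that is 16:23:33:06, i.e. DF 16:23:33;06.

16:23:33;06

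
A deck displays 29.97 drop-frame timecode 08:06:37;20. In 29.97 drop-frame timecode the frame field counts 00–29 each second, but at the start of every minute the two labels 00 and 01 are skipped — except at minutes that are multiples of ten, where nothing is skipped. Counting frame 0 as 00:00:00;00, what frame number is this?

Complete 10-minute blocks: 48, each 17982 frames → 863136.
Remaining 6 whole minutes in the current block: 1800 + 5 × 1798 = 10790 frames.
Within the current minute: 37 × 30 + 20 − 2 = 1128 (labels ;00/;01 skipped at this minute). Total = 863136 + 10790 + 1128 = 875054.

875054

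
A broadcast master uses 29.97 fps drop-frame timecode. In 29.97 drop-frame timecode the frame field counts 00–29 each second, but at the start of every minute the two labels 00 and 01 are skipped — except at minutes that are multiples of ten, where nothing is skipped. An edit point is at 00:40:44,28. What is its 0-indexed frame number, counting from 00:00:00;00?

73276

Complete 10-minute blocks: 4, each 17982 frames → 71928.
Remaining 0 whole minutes in the current block: 0 frames.
Within the current minute: 44 × 30 + 28 = 1348. Total = 71928 + 0 + 1348 = 73276.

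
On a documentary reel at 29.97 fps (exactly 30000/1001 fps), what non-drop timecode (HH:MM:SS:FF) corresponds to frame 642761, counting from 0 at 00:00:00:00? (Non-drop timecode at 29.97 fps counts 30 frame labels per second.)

642761 ÷ 30 = 21425 full seconds, remainder 11 frames.
21425 s = 5 h 57 min 5 s.
Timecode: 05:57:05:11.

05:57:05:11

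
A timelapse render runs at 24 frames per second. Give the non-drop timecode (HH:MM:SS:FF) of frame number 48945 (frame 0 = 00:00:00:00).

00:33:59:09

48945 ÷ 24 = 2039 full seconds, remainder 9 frames.
2039 s = 0 h 33 min 59 s.
Timecode: 00:33:59:09.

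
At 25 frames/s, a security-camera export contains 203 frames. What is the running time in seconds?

Running time = 203 / (25) = 8.12 s.

8.12 seconds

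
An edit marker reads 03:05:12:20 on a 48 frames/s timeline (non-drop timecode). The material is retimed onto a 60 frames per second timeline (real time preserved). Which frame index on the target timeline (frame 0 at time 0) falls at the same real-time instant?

frame 666745

Source frame index: (3×3600 + 5×60 + 12) × 48 + 20 = 533396.
Real time: 533396 / (48) = 133349/12 s.
Target frame: (133349/12) × (60) = 666745.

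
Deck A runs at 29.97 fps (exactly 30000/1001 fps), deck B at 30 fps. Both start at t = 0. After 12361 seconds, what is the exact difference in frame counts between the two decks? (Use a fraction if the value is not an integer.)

A emits 30000/1001 × 12361 = 370830000/1001 frames; B emits 30 × 12361 = 370830.
Difference = 370830/1001 frames (≈ 370.4595); B is ahead of A.

370830/1001 frames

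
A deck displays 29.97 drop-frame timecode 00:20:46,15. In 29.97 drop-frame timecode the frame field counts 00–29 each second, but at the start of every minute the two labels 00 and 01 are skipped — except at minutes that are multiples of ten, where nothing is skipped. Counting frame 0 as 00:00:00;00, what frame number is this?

As if non-drop at 30 labels/s: (0 × 3600 + 20 × 60 + 46) × 30 + 15 = 37395.
Minute boundaries passed: 20; those not divisible by 10: 20 − 2 = 18; dropped labels = 2 × 18 = 36.
Actual frame index = 37395 − 36 = 37359.

37359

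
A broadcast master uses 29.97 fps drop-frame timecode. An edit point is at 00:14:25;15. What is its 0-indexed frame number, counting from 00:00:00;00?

25939

Complete 10-minute blocks: 1, each 17982 frames → 17982.
Remaining 4 whole minutes in the current block: 1800 + 3 × 1798 = 7194 frames.
Within the current minute: 25 × 30 + 15 − 2 = 763 (labels ;00/;01 skipped at this minute). Total = 17982 + 7194 + 763 = 25939.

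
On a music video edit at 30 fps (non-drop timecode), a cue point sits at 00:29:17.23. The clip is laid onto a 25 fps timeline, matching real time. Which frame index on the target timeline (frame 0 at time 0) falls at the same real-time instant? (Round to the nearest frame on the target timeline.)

Source frame index: (0×3600 + 29×60 + 17) × 30 + 23 = 52733.
Real time: 52733 / (30) = 52733/30 s.
Target frame: (52733/30) × (25) = 263665/6 ≈ 43944.167 → 43944.

frame 43944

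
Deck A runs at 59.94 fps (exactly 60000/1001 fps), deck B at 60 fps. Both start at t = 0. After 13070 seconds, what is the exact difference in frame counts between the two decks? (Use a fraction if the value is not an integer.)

A emits 60000/1001 × 13070 = 784200000/1001 frames; B emits 60 × 13070 = 784200.
Difference = 784200/1001 frames (≈ 783.4166); B is ahead of A.

784200/1001 frames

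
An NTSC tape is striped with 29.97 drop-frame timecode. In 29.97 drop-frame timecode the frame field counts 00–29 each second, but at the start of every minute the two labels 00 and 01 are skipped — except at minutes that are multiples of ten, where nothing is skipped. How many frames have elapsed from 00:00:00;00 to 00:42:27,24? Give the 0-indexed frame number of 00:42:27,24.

Complete 10-minute blocks: 4, each 17982 frames → 71928.
Remaining 2 whole minutes in the current block: 1800 + 1 × 1798 = 3598 frames.
Within the current minute: 27 × 30 + 24 − 2 = 832 (labels ;00/;01 skipped at this minute). Total = 71928 + 3598 + 832 = 76358.

76358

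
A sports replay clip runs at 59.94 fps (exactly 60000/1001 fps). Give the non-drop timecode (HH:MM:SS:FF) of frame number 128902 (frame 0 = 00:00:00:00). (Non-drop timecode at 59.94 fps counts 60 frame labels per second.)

128902 ÷ 60 = 2148 full seconds, remainder 22 frames.
2148 s = 0 h 35 min 48 s.
Timecode: 00:35:48:22.

00:35:48:22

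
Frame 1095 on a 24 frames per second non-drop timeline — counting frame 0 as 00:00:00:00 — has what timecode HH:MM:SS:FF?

00:00:45:15

1095 ÷ 24 = 45 full seconds, remainder 15 frames.
45 s = 0 h 0 min 45 s.
Timecode: 00:00:45:15.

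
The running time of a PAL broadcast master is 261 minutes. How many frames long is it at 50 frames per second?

261 min = 15660 s.
Frames = 15660 × 50 = 783000.

783000 frames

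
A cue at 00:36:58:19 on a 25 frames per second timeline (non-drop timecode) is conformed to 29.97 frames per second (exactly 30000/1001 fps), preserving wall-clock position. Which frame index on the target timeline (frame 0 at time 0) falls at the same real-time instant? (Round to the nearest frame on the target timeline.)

frame 66496

Source frame index: (0×3600 + 36×60 + 58) × 25 + 19 = 55469.
Real time: 55469 / (25) = 55469/25 s.
Target frame: (55469/25) × (30000/1001) = 66562800/1001 ≈ 66496.304 → 66496.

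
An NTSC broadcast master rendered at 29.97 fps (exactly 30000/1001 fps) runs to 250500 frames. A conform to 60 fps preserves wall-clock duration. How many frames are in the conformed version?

501501 frames

Target frames = source frames × (target rate / source rate) = 250500 × (60)/(30000/1001) = 250500 × 1001/500 = 501501.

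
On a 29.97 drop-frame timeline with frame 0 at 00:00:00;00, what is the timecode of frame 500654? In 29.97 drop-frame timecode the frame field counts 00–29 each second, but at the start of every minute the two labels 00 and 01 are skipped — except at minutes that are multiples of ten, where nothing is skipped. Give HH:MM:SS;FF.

Each 10-minute DF block holds 10 × 60 × 30 − 9 × 2 = 17982 frames. 500654 ÷ 17982 → 27 full blocks, remainder 15140.
Within the partial block the first minute is 1800 frames and each further minute 1798, so 8 further minute boundaries passed. Total skipped labels = 18 × 27 + 2 × 8 = 502.
Non-drop label index = 500654 + 502 = 501156; at 30 labels/s that is 04:38:25:06, i.e. DF 04:38:25;06.

04:38:25;06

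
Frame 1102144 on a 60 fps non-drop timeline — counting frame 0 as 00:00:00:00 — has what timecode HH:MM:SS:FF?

1102144 ÷ 60 = 18369 full seconds, remainder 4 frames.
18369 s = 5 h 6 min 9 s.
Timecode: 05:06:09:04.

05:06:09:04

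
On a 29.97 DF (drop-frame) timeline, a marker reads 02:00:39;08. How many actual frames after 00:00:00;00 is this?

As if non-drop at 30 labels/s: (2 × 3600 + 0 × 60 + 39) × 30 + 8 = 217178.
Minute boundaries passed: 120; those not divisible by 10: 120 − 12 = 108; dropped labels = 2 × 108 = 216.
Actual frame index = 217178 − 216 = 216962.

216962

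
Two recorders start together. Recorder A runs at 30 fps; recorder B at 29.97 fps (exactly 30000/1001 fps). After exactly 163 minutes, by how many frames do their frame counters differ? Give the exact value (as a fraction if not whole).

293400/1001 frames

163 min = 9780 s.
A emits 30 × 9780 = 293400 frames; B emits 30000/1001 × 9780 = 293400000/1001.
Difference = 293400/1001 frames (≈ 293.1069); B is behind A.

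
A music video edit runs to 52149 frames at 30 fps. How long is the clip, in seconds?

1738.3 seconds

Running time = 52149 / (30) = 1738.3 s.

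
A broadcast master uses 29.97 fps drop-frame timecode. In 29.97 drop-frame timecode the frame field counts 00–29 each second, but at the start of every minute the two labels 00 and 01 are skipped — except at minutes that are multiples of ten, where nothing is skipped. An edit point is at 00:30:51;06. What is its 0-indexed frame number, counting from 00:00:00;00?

As if non-drop at 30 labels/s: (0 × 3600 + 30 × 60 + 51) × 30 + 6 = 55536.
Minute boundaries passed: 30; those not divisible by 10: 30 − 3 = 27; dropped labels = 2 × 27 = 54.
Actual frame index = 55536 − 54 = 55482.

55482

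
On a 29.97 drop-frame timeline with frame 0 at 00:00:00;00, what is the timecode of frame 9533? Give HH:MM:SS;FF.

Each 10-minute DF block holds 10 × 60 × 30 − 9 × 2 = 17982 frames. 9533 ÷ 17982 → 0 full blocks, remainder 9533.
Within the partial block the first minute is 1800 frames and each further minute 1798, so 5 further minute boundaries passed. Total skipped labels = 18 × 0 + 2 × 5 = 10.
Non-drop label index = 9533 + 10 = 9543; at 30 labels/s that is 00:05:18:03, i.e. DF 00:05:18;03.

00:05:18;03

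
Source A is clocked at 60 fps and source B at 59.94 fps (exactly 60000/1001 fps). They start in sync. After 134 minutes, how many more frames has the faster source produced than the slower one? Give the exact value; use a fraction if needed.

482400/1001 frames

134 min = 8040 s.
A emits 60 × 8040 = 482400 frames; B emits 60000/1001 × 8040 = 482400000/1001.
Difference = 482400/1001 frames (≈ 481.9181); B is behind A.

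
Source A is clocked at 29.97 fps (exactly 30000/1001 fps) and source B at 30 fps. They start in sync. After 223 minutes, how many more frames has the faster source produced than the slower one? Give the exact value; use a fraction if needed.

401400/1001 frames

223 min = 13380 s.
A emits 30000/1001 × 13380 = 401400000/1001 frames; B emits 30 × 13380 = 401400.
Difference = 401400/1001 frames (≈ 400.9990); B is ahead of A.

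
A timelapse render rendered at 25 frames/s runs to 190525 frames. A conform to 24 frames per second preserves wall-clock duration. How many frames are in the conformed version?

182904 frames

Target frames = source frames × (target rate / source rate) = 190525 × (24)/(25) = 190525 × 24/25 = 182904.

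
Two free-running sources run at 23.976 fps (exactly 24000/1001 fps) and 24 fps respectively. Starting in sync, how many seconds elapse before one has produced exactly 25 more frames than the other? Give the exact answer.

25025/24 seconds

The gap grows by |24 − 24000/1001| = 24/1001 frames per second.
Time for a 25-frame gap: 25 ÷ (24/1001) = 25025/24 s.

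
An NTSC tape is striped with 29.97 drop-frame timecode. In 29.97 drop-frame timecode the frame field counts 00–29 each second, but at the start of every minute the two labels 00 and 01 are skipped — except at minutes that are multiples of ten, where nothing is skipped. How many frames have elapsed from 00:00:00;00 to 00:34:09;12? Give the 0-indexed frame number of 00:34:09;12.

61420

As if non-drop at 30 labels/s: (0 × 3600 + 34 × 60 + 9) × 30 + 12 = 61482.
Minute boundaries passed: 34; those not divisible by 10: 34 − 3 = 31; dropped labels = 2 × 31 = 62.
Actual frame index = 61482 − 62 = 61420.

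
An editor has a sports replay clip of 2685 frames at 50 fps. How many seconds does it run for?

Running time = 2685 / (50) = 53.7 s.

53.7 seconds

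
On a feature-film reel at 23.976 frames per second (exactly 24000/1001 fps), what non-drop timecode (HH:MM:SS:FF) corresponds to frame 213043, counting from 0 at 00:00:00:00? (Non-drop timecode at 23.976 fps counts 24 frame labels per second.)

213043 ÷ 24 = 8876 full seconds, remainder 19 frames.
8876 s = 2 h 27 min 56 s.
Timecode: 02:27:56:19.

02:27:56:19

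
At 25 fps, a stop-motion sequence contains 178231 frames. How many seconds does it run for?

Running time = 178231 / (25) = 7129.24 s.

7129.24 seconds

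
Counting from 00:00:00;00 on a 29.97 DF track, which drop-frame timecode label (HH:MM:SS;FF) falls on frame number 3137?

Each 10-minute DF block holds 10 × 60 × 30 − 9 × 2 = 17982 frames. 3137 ÷ 17982 → 0 full blocks, remainder 3137.
Within the partial block the first minute is 1800 frames and each further minute 1798, so 1 further minute boundary passed. Total skipped labels = 18 × 0 + 2 × 1 = 2.
Non-drop label index = 3137 + 2 = 3139; at 30 labels/s that is 00:01:44:19, i.e. DF 00:01:44;19.

00:01:44;19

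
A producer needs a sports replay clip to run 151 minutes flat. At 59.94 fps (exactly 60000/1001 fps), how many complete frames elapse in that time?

151 min = 9060 s.
Frames = 9060 × 60000/1001 = 543600000/1001 ≈ 543056.9431.
Complete frames: 543056.

543056 frames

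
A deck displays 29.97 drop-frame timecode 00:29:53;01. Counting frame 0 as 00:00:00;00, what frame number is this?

As if non-drop at 30 labels/s: (0 × 3600 + 29 × 60 + 53) × 30 + 1 = 53791.
Minute boundaries passed: 29; those not divisible by 10: 29 − 2 = 27; dropped labels = 2 × 27 = 54.
Actual frame index = 53791 − 54 = 53737.

53737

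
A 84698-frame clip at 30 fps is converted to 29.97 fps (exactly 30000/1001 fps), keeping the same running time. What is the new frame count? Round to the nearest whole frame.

84613 frames

Frames at target rate = 84698 × (30000/1001) / (30) = 84698000/1001 ≈ 84613.387.
Nearest whole frame: 84613.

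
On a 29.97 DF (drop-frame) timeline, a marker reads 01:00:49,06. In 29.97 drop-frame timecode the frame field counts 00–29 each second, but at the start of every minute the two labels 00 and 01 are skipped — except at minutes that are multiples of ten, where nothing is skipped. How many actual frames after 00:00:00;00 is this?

Complete 10-minute blocks: 6, each 17982 frames → 107892.
Remaining 0 whole minutes in the current block: 0 frames.
Within the current minute: 49 × 30 + 6 = 1476. Total = 107892 + 0 + 1476 = 109368.

109368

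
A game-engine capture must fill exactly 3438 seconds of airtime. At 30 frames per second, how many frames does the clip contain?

103140 frames

Frames = 3438 × 30 = 103140.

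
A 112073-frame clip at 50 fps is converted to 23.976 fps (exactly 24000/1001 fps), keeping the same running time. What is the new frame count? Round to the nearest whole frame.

Frames at target rate = 112073 × (24000/1001) / (50) = 4138080/77 ≈ 53741.299.
Nearest whole frame: 53741.

53741 frames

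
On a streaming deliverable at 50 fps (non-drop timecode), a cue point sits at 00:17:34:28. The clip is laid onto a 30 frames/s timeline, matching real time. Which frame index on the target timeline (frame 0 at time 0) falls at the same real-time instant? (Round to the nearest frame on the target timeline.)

frame 31637

Source frame index: (0×3600 + 17×60 + 34) × 50 + 28 = 52728.
Real time: 52728 / (50) = 26364/25 s.
Target frame: (26364/25) × (30) = 158184/5 ≈ 31636.800 → 31637.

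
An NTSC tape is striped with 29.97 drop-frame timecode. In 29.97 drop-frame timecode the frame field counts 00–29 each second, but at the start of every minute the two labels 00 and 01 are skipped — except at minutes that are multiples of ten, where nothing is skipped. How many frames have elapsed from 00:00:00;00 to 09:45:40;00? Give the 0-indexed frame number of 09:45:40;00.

1053146

Complete 10-minute blocks: 58, each 17982 frames → 1042956.
Remaining 5 whole minutes in the current block: 1800 + 4 × 1798 = 8992 frames.
Within the current minute: 40 × 30 + 0 − 2 = 1198 (labels ;00/;01 skipped at this minute). Total = 1042956 + 8992 + 1198 = 1053146.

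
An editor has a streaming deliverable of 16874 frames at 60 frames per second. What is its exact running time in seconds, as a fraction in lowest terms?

8437/30 seconds

Running time = 16874 ÷ (60) = 16874 × 1/60 = 8437/30 s.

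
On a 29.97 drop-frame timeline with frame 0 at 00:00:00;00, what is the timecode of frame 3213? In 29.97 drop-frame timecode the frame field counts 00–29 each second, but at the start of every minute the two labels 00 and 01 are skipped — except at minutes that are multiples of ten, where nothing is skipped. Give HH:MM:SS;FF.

00:01:47;05

Each 10-minute DF block holds 10 × 60 × 30 − 9 × 2 = 17982 frames. 3213 ÷ 17982 → 0 full blocks, remainder 3213.
Within the partial block the first minute is 1800 frames and each further minute 1798, so 1 further minute boundary passed. Total skipped labels = 18 × 0 + 2 × 1 = 2.
Non-drop label index = 3213 + 2 = 3215; at 30 labels/s that is 00:01:47:05, i.e. DF 00:01:47;05.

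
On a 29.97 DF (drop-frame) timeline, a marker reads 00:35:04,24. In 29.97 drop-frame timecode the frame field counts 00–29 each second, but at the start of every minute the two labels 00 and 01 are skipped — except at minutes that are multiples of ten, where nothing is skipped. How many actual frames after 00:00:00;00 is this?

As if non-drop at 30 labels/s: (0 × 3600 + 35 × 60 + 4) × 30 + 24 = 63144.
Minute boundaries passed: 35; those not divisible by 10: 35 − 3 = 32; dropped labels = 2 × 32 = 64.
Actual frame index = 63144 − 64 = 63080.

63080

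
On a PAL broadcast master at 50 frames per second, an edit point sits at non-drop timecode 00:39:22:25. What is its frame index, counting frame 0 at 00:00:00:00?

frame 118125

Total seconds to the label: (0 × 3600 + 39 × 60 + 22) = 2362.
Frame index = 2362 × 50 + 25 = 118125.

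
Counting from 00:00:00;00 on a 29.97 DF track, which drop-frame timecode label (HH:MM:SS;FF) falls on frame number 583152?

05:24:17;26

Ten DF minutes hold 17982 frames, so frame 583152 lies in block 32 (frames 575424–593405) with 7728 frames into that block.
The block's first minute is 1800 frames and the rest 1798 each; 7728 frames reaches minute 4, so 32 × 18 + 4 × 2 = 584 labels have been skipped so far.
Adding those back, label number 583152 + 584 = 583736 at 30 labels/s is 19457 s + 26 f = 5 h 24 min 17 s frame 26, i.e. 05:24:17;26.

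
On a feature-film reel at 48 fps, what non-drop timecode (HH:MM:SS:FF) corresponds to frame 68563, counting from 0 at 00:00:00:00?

68563 ÷ 48 = 1428 full seconds, remainder 19 frames.
1428 s = 0 h 23 min 48 s.
Timecode: 00:23:48:19.

00:23:48:19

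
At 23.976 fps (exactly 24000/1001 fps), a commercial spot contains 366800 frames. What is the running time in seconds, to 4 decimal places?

Running time = 366800 × 1001/24000 = 917917/60 s ≈ 15298.6167 s.

15298.6167 seconds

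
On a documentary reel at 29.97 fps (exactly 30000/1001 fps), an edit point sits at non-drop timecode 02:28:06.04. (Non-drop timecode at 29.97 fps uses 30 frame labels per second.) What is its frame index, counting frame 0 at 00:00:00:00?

Total seconds to the label: (2 × 3600 + 28 × 60 + 6) = 8886.
Frame index = 8886 × 30 + 4 = 266584.

266584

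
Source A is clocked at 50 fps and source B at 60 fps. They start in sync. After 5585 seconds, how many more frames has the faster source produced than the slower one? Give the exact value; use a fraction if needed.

A emits 50 × 5585 = 279250 frames; B emits 60 × 5585 = 335100.
Difference = 55850 frames; B is ahead of A.

55850 frames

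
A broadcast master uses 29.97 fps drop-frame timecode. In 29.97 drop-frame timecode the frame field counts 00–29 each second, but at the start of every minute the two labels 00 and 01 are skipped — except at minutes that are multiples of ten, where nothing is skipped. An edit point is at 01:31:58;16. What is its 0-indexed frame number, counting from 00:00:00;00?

As if non-drop at 30 labels/s: (1 × 3600 + 31 × 60 + 58) × 30 + 16 = 165556.
Minute boundaries passed: 91; those not divisible by 10: 91 − 9 = 82; dropped labels = 2 × 82 = 164.
Actual frame index = 165556 − 164 = 165392.

165392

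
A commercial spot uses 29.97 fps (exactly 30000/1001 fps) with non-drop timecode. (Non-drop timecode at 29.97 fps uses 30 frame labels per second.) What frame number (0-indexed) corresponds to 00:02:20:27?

Total seconds to the label: (0 × 3600 + 2 × 60 + 20) = 140.
Frame index = 140 × 30 + 27 = 4227.

frame 4227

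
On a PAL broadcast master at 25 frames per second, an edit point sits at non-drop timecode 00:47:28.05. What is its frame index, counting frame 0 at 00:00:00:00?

frame 71205

Total seconds to the label: (0 × 3600 + 47 × 60 + 28) = 2848.
Frame index = 2848 × 25 + 5 = 71205.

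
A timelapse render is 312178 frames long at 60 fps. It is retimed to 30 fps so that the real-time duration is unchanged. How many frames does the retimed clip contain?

156089 frames

Target frames = source frames × (target rate / source rate) = 312178 × (30)/(60) = 312178 × 1/2 = 156089.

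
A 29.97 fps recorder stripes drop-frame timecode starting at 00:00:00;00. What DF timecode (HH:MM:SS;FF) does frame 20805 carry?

00:11:34;05

Each 10-minute DF block holds 10 × 60 × 30 − 9 × 2 = 17982 frames. 20805 ÷ 17982 → 1 full block, remainder 2823.
Within the partial block the first minute is 1800 frames and each further minute 1798, so 1 further minute boundary passed. Total skipped labels = 18 × 1 + 2 × 1 = 20.
Non-drop label index = 20805 + 20 = 20825; at 30 labels/s that is 00:11:34:05, i.e. DF 00:11:34;05.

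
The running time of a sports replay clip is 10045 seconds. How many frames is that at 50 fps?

Frames = 10045 × 50 = 502250.

502250 frames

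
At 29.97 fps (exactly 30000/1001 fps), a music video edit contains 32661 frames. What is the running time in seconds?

1089.7887 seconds

Running time = 32661 / (30000/1001) = 1089.7887 s.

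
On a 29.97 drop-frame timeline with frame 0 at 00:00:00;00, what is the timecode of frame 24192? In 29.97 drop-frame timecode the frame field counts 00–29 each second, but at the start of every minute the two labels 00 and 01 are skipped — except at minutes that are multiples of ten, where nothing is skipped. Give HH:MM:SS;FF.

00:13:27;06

Ten DF minutes hold 17982 frames, so frame 24192 lies in block 1 (frames 17982–35963) with 6210 frames into that block.
The block's first minute is 1800 frames and the rest 1798 each; 6210 frames reaches minute 3, so 1 × 18 + 3 × 2 = 24 labels have been skipped so far.
Adding those back, label number 24192 + 24 = 24216 at 30 labels/s is 807 s + 6 f = 0 h 13 min 27 s frame 6, i.e. 00:13:27;06.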